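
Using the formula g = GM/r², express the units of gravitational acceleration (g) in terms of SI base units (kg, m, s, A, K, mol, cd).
Units of each symbol in g = GM/r²:
  G (gravitational constant): m³/(kg·s²)
  M (mass): kg
  r (distance): m  → to the power 2 in the denominator, contributes 1/m²

Multiplying the contributions: [m³/(kg·s²)] · [kg] · [1/m²]
Adding exponents of each base unit: m: 1, s: -2
SI base units of gravitational acceleration: m/s²

Answer: m/s²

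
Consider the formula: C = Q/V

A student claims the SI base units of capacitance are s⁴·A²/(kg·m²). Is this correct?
Units of each symbol in C = Q/V:
  Q (charge, in coulombs): s·A
  V (voltage, in volts): kg·m²/(s³·A)  → in the denominator, contributes s³·A/(kg·m²)

Multiplying the contributions: [s·A] · [s³·A/(kg·m²)]
Adding exponents of each base unit: kg: -1, m: -2, s: 4, A: 2
SI base units of capacitance: s⁴·A²/(kg·m²)

The claimed units s⁴·A²/(kg·m²) match the derived units, so the claim is correct.

Answer: Yes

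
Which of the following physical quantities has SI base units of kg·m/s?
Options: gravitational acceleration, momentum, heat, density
Checking the SI base units of each option:
  gravitational acceleration (g = GM/r²): m/s²  ✗
  momentum (p = mv): kg·m/s  ✓ matches
  heat (Q = mcΔT): kg·m²/s²  ✗
  density (ρ = m/V): kg/m³  ✗

Only momentum has units kg·m/s.

Answer: momentum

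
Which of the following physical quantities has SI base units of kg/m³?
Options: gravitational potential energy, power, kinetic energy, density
Checking the SI base units of each option:
  gravitational potential energy (U = -GMm/r): kg·m²/s²  ✗
  power (P = W/t): kg·m²/s³  ✗
  kinetic energy (E = ½mv²): kg·m²/s²  ✗
  density (ρ = m/V): kg/m³  ✓ matches

Only density has units kg/m³.

Answer: density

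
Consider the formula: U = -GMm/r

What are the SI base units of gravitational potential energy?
Units of each symbol in U = -GMm/r:
  G (gravitational constant): m³/(kg·s²)
  M (mass): kg
  m (mass): kg
  r (distance): m  → in the denominator, contributes 1/m
  The minus sign does not affect the units.

Multiplying the contributions: [m³/(kg·s²)] · [kg] · [kg] · [1/m]
Adding exponents of each base unit: kg: 1, m: 2, s: -2
SI base units of gravitational potential energy: kg·m²/s²

Answer: kg·m²/s²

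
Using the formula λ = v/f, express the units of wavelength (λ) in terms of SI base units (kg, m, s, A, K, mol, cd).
Units of each symbol in λ = v/f:
  v (wave speed): m/s
  f (frequency): 1/s  → in the denominator, contributes s

Multiplying the contributions: [m/s] · [s]
Adding exponents of each base unit: m: 1
SI base units of wavelength: m

Answer: m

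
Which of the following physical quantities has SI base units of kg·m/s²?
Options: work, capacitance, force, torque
Checking the SI base units of each option:
  work (W = Fd): kg·m²/s²  ✗
  capacitance (C = Q/V): s⁴·A²/(kg·m²)  ✗
  force (F = ma): kg·m/s²  ✓ matches
  torque (τ = Fr): kg·m²/s²  ✗

Only force has units kg·m/s².

Answer: force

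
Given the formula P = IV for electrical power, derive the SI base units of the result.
Units of each symbol in P = IV:
  I (current): A
  V (voltage, in volts): kg·m²/(s³·A)

Multiplying the contributions: [A] · [kg·m²/(s³·A)]
Adding exponents of each base unit: kg: 1, m: 2, s: -3
SI base units of electrical power: kg·m²/s³

Answer: kg·m²/s³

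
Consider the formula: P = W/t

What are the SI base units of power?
Units of each symbol in P = W/t:
  W (work): kg·m²/s²
  t (time): s  → in the denominator, contributes 1/s

Multiplying the contributions: [kg·m²/s²] · [1/s]
Adding exponents of each base unit: kg: 1, m: 2, s: -3
SI base units of power: kg·m²/s³

Answer: kg·m²/s³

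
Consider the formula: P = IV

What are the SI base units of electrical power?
Units of each symbol in P = IV:
  I (current): A
  V (voltage, in volts): kg·m²/(s³·A)

Multiplying the contributions: [A] · [kg·m²/(s³·A)]
Adding exponents of each base unit: kg: 1, m: 2, s: -3
SI base units of electrical power: kg·m²/s³

Answer: kg·m²/s³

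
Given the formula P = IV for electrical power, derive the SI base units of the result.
Units of each symbol in P = IV:
  I (current): A
  V (voltage, in volts): kg·m²/(s³·A)

Multiplying the contributions: [A] · [kg·m²/(s³·A)]
Adding exponents of each base unit: kg: 1, m: 2, s: -3
SI base units of electrical power: kg·m²/s³

Answer: kg·m²/s³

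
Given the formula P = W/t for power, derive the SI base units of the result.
Units of each symbol in P = W/t:
  W (work): kg·m²/s²
  t (time): s  → in the denominator, contributes 1/s

Multiplying the contributions: [kg·m²/s²] · [1/s]
Adding exponents of each base unit: kg: 1, m: 2, s: -3
SI base units of power: kg·m²/s³

Answer: kg·m²/s³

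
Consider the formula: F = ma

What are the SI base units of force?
Units of each symbol in F = ma:
  m (mass): kg
  a (acceleration): m/s²

Multiplying the contributions: [kg] · [m/s²]
Adding exponents of each base unit: kg: 1, m: 1, s: -2
SI base units of force: kg·m/s²

Answer: kg·m/s²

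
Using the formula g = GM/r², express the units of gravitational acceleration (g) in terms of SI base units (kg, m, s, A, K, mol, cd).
Units of each symbol in g = GM/r²:
  G (gravitational constant): m³/(kg·s²)
  M (mass): kg
  r (distance): m  → to the power 2 in the denominator, contributes 1/m²

Multiplying the contributions: [m³/(kg·s²)] · [kg] · [1/m²]
Adding exponents of each base unit: m: 1, s: -2
SI base units of gravitational acceleration: m/s²

Answer: m/s²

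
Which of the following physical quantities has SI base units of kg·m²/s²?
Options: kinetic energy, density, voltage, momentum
Checking the SI base units of each option:
  kinetic energy (E = ½mv²): kg·m²/s²  ✓ matches
  density (ρ = m/V): kg/m³  ✗
  voltage (V = IR): kg·m²/(s³·A)  ✗
  momentum (p = mv): kg·m/s  ✗

Only kinetic energy has units kg·m²/s².

Answer: kinetic energy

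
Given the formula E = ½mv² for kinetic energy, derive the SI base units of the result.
Units of each symbol in E = ½mv²:
  m (mass): kg
  v (speed): m/s  → to the power 2, contributes m²/s²
  The factor ½ is dimensionless.

Multiplying the contributions: [kg] · [m²/s²]
Adding exponents of each base unit: kg: 1, m: 2, s: -2
SI base units of kinetic energy: kg·m²/s²

Answer: kg·m²/s²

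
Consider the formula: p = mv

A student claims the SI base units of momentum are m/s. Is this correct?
Units of each symbol in p = mv:
  m (mass): kg
  v (velocity): m/s

Multiplying the contributions: [kg] · [m/s]
Adding exponents of each base unit: kg: 1, m: 1, s: -1
SI base units of momentum: kg·m/s

The claimed units m/s (exponents m: 1, s: -1) do not match the derived units kg·m/s (exponents kg: 1, m: 1, s: -1), so the claim is incorrect.

Answer: No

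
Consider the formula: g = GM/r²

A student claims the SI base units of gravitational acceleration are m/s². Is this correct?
Units of each symbol in g = GM/r²:
  G (gravitational constant): m³/(kg·s²)
  M (mass): kg
  r (distance): m  → to the power 2 in the denominator, contributes 1/m²

Multiplying the contributions: [m³/(kg·s²)] · [kg] · [1/m²]
Adding exponents of each base unit: m: 1, s: -2
SI base units of gravitational acceleration: m/s²

The claimed units m/s² match the derived units, so the claim is correct.

Answer: Yes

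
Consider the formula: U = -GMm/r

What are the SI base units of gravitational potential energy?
Units of each symbol in U = -GMm/r:
  G (gravitational constant): m³/(kg·s²)
  M (mass): kg
  m (mass): kg
  r (distance): m  → in the denominator, contributes 1/m
  The minus sign does not affect the units.

Multiplying the contributions: [m³/(kg·s²)] · [kg] · [kg] · [1/m]
Adding exponents of each base unit: kg: 1, m: 2, s: -2
SI base units of gravitational potential energy: kg·m²/s²

Answer: kg·m²/s²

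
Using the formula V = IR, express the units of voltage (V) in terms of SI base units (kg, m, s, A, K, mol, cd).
Units of each symbol in V = IR:
  I (current): A
  R (resistance, in ohms): kg·m²/(s³·A²)

Multiplying the contributions: [A] · [kg·m²/(s³·A²)]
Adding exponents of each base unit: kg: 1, m: 2, s: -3, A: -1
SI base units of voltage: kg·m²/(s³·A)

Answer: kg·m²/(s³·A)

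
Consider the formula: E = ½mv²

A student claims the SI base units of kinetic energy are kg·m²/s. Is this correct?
Units of each symbol in E = ½mv²:
  m (mass): kg
  v (speed): m/s  → to the power 2, contributes m²/s²
  The factor ½ is dimensionless.

Multiplying the contributions: [kg] · [m²/s²]
Adding exponents of each base unit: kg: 1, m: 2, s: -2
SI base units of kinetic energy: kg·m²/s²

The claimed units kg·m²/s (exponents kg: 1, m: 2, s: -1) do not match the derived units kg·m²/s² (exponents kg: 1, m: 2, s: -2), so the claim is incorrect.

Answer: No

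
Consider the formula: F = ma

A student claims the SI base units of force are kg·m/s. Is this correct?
Units of each symbol in F = ma:
  m (mass): kg
  a (acceleration): m/s²

Multiplying the contributions: [kg] · [m/s²]
Adding exponents of each base unit: kg: 1, m: 1, s: -2
SI base units of force: kg·m/s²

The claimed units kg·m/s (exponents kg: 1, m: 1, s: -1) do not match the derived units kg·m/s² (exponents kg: 1, m: 1, s: -2), so the claim is incorrect.

Answer: No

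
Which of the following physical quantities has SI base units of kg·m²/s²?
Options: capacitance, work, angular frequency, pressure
Checking the SI base units of each option:
  capacitance (C = Q/V): s⁴·A²/(kg·m²)  ✗
  work (W = Fd): kg·m²/s²  ✓ matches
  angular frequency (ω = 2πf): 1/s  ✗
  pressure (P = F/A): kg/(m·s²)  ✗

Only work has units kg·m²/s².

Answer: work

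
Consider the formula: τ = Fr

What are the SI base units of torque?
Units of each symbol in τ = Fr:
  F (force): kg·m/s²
  r (lever arm): m

Multiplying the contributions: [kg·m/s²] · [m]
Adding exponents of each base unit: kg: 1, m: 2, s: -2
SI base units of torque: kg·m²/s²

Answer: kg·m²/s²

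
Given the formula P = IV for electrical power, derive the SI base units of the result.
Units of each symbol in P = IV:
  I (current): A
  V (voltage, in volts): kg·m²/(s³·A)

Multiplying the contributions: [A] · [kg·m²/(s³·A)]
Adding exponents of each base unit: kg: 1, m: 2, s: -3
SI base units of electrical power: kg·m²/s³

Answer: kg·m²/s³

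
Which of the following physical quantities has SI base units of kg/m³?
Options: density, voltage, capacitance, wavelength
Checking the SI base units of each option:
  density (ρ = m/V): kg/m³  ✓ matches
  voltage (V = IR): kg·m²/(s³·A)  ✗
  capacitance (C = Q/V): s⁴·A²/(kg·m²)  ✗
  wavelength (λ = v/f): m  ✗

Only density has units kg/m³.

Answer: density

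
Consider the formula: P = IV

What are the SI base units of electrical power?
Units of each symbol in P = IV:
  I (current): A
  V (voltage, in volts): kg·m²/(s³·A)

Multiplying the contributions: [A] · [kg·m²/(s³·A)]
Adding exponents of each base unit: kg: 1, m: 2, s: -3
SI base units of electrical power: kg·m²/s³

Answer: kg·m²/s³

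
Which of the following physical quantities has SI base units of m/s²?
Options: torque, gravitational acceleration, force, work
Checking the SI base units of each option:
  torque (τ = Fr): kg·m²/s²  ✗
  gravitational acceleration (g = GM/r²): m/s²  ✓ matches
  force (F = ma): kg·m/s²  ✗
  work (W = Fd): kg·m²/s²  ✗

Only gravitational acceleration has units m/s².

Answer: gravitational acceleration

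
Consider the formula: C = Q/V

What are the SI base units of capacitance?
Units of each symbol in C = Q/V:
  Q (charge, in coulombs): s·A
  V (voltage, in volts): kg·m²/(s³·A)  → in the denominator, contributes s³·A/(kg·m²)

Multiplying the contributions: [s·A] · [s³·A/(kg·m²)]
Adding exponents of each base unit: kg: -1, m: -2, s: 4, A: 2
SI base units of capacitance: s⁴·A²/(kg·m²)

Answer: s⁴·A²/(kg·m²)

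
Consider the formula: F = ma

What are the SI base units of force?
Units of each symbol in F = ma:
  m (mass): kg
  a (acceleration): m/s²

Multiplying the contributions: [kg] · [m/s²]
Adding exponents of each base unit: kg: 1, m: 1, s: -2
SI base units of force: kg·m/s²

Answer: kg·m/s²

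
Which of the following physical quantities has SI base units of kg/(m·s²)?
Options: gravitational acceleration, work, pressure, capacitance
Checking the SI base units of each option:
  gravitational acceleration (g = GM/r²): m/s²  ✗
  work (W = Fd): kg·m²/s²  ✗
  pressure (P = F/A): kg/(m·s²)  ✓ matches
  capacitance (C = Q/V): s⁴·A²/(kg·m²)  ✗

Only pressure has units kg/(m·s²).

Answer: pressure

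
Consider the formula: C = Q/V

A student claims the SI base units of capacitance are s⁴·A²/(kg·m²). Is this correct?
Units of each symbol in C = Q/V:
  Q (charge, in coulombs): s·A
  V (voltage, in volts): kg·m²/(s³·A)  → in the denominator, contributes s³·A/(kg·m²)

Multiplying the contributions: [s·A] · [s³·A/(kg·m²)]
Adding exponents of each base unit: kg: -1, m: -2, s: 4, A: 2
SI base units of capacitance: s⁴·A²/(kg·m²)

The claimed units s⁴·A²/(kg·m²) match the derived units, so the claim is correct.

Answer: Yes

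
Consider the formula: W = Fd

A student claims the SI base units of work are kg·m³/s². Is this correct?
Units of each symbol in W = Fd:
  F (force): kg·m/s²
  d (displacement): m

Multiplying the contributions: [kg·m/s²] · [m]
Adding exponents of each base unit: kg: 1, m: 2, s: -2
SI base units of work: kg·m²/s²

The claimed units kg·m³/s² (exponents kg: 1, m: 3, s: -2) do not match the derived units kg·m²/s² (exponents kg: 1, m: 2, s: -2), so the claim is incorrect.

Answer: No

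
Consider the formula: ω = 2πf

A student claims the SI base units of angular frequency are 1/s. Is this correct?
Units of each symbol in ω = 2πf:
  f (frequency): 1/s
  The factor 2π is dimensionless.

Multiplying the contributions: [1/s]
Adding exponents of each base unit: s: -1
SI base units of angular frequency: 1/s

The claimed units 1/s match the derived units, so the claim is correct.

Answer: Yes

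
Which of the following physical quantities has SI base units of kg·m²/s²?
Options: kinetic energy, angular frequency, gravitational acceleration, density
Checking the SI base units of each option:
  kinetic energy (E = ½mv²): kg·m²/s²  ✓ matches
  angular frequency (ω = 2πf): 1/s  ✗
  gravitational acceleration (g = GM/r²): m/s²  ✗
  density (ρ = m/V): kg/m³  ✗

Only kinetic energy has units kg·m²/s².

Answer: kinetic energy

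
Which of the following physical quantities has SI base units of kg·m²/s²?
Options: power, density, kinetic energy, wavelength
Checking the SI base units of each option:
  power (P = W/t): kg·m²/s³  ✗
  density (ρ = m/V): kg/m³  ✗
  kinetic energy (E = ½mv²): kg·m²/s²  ✓ matches
  wavelength (λ = v/f): m  ✗

Only kinetic energy has units kg·m²/s².

Answer: kinetic energy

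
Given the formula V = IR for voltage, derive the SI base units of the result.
Units of each symbol in V = IR:
  I (current): A
  R (resistance, in ohms): kg·m²/(s³·A²)

Multiplying the contributions: [A] · [kg·m²/(s³·A²)]
Adding exponents of each base unit: kg: 1, m: 2, s: -3, A: -1
SI base units of voltage: kg·m²/(s³·A)

Answer: kg·m²/(s³·A)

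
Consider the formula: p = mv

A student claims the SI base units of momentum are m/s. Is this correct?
Units of each symbol in p = mv:
  m (mass): kg
  v (velocity): m/s

Multiplying the contributions: [kg] · [m/s]
Adding exponents of each base unit: kg: 1, m: 1, s: -1
SI base units of momentum: kg·m/s

The claimed units m/s (exponents m: 1, s: -1) do not match the derived units kg·m/s (exponents kg: 1, m: 1, s: -1), so the claim is incorrect.

Answer: No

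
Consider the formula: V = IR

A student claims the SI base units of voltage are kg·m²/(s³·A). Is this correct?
Units of each symbol in V = IR:
  I (current): A
  R (resistance, in ohms): kg·m²/(s³·A²)

Multiplying the contributions: [A] · [kg·m²/(s³·A²)]
Adding exponents of each base unit: kg: 1, m: 2, s: -3, A: -1
SI base units of voltage: kg·m²/(s³·A)

The claimed units kg·m²/(s³·A) match the derived units, so the claim is correct.

Answer: Yes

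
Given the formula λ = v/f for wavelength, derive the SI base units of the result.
Units of each symbol in λ = v/f:
  v (wave speed): m/s
  f (frequency): 1/s  → in the denominator, contributes s

Multiplying the contributions: [m/s] · [s]
Adding exponents of each base unit: m: 1
SI base units of wavelength: m

Answer: m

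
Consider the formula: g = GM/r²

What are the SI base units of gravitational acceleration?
Units of each symbol in g = GM/r²:
  G (gravitational constant): m³/(kg·s²)
  M (mass): kg
  r (distance): m  → to the power 2 in the denominator, contributes 1/m²

Multiplying the contributions: [m³/(kg·s²)] · [kg] · [1/m²]
Adding exponents of each base unit: m: 1, s: -2
SI base units of gravitational acceleration: m/s²

Answer: m/s²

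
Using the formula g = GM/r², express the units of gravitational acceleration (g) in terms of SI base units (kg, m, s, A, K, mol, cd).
Units of each symbol in g = GM/r²:
  G (gravitational constant): m³/(kg·s²)
  M (mass): kg
  r (distance): m  → to the power 2 in the denominator, contributes 1/m²

Multiplying the contributions: [m³/(kg·s²)] · [kg] · [1/m²]
Adding exponents of each base unit: m: 1, s: -2
SI base units of gravitational acceleration: m/s²

Answer: m/s²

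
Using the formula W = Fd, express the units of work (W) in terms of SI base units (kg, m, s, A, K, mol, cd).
Units of each symbol in W = Fd:
  F (force): kg·m/s²
  d (displacement): m

Multiplying the contributions: [kg·m/s²] · [m]
Adding exponents of each base unit: kg: 1, m: 2, s: -2
SI base units of work: kg·m²/s²

Answer: kg·m²/s²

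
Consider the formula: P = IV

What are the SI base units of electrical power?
Units of each symbol in P = IV:
  I (current): A
  V (voltage, in volts): kg·m²/(s³·A)

Multiplying the contributions: [A] · [kg·m²/(s³·A)]
Adding exponents of each base unit: kg: 1, m: 2, s: -3
SI base units of electrical power: kg·m²/s³

Answer: kg·m²/s³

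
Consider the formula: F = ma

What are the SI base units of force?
Units of each symbol in F = ma:
  m (mass): kg
  a (acceleration): m/s²

Multiplying the contributions: [kg] · [m/s²]
Adding exponents of each base unit: kg: 1, m: 1, s: -2
SI base units of force: kg·m/s²

Answer: kg·m/s²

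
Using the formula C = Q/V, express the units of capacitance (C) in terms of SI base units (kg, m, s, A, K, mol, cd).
Units of each symbol in C = Q/V:
  Q (charge, in coulombs): s·A
  V (voltage, in volts): kg·m²/(s³·A)  → in the denominator, contributes s³·A/(kg·m²)

Multiplying the contributions: [s·A] · [s³·A/(kg·m²)]
Adding exponents of each base unit: kg: -1, m: -2, s: 4, A: 2
SI base units of capacitance: s⁴·A²/(kg·m²)

Answer: s⁴·A²/(kg·m²)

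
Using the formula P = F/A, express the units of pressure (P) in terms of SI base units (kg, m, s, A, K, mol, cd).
Units of each symbol in P = F/A:
  F (force): kg·m/s²
  A (area): m²  → in the denominator, contributes 1/m²

Multiplying the contributions: [kg·m/s²] · [1/m²]
Adding exponents of each base unit: kg: 1, m: -1, s: -2
SI base units of pressure: kg/(m·s²)

Answer: kg/(m·s²)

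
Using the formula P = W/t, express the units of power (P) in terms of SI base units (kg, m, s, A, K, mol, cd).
Units of each symbol in P = W/t:
  W (work): kg·m²/s²
  t (time): s  → in the denominator, contributes 1/s

Multiplying the contributions: [kg·m²/s²] · [1/s]
Adding exponents of each base unit: kg: 1, m: 2, s: -3
SI base units of power: kg·m²/s³

Answer: kg·m²/s³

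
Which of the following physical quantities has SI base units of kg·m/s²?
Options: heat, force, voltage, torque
Checking the SI base units of each option:
  heat (Q = mcΔT): kg·m²/s²  ✗
  force (F = ma): kg·m/s²  ✓ matches
  voltage (V = IR): kg·m²/(s³·A)  ✗
  torque (τ = Fr): kg·m²/s²  ✗

Only force has units kg·m/s².

Answer: force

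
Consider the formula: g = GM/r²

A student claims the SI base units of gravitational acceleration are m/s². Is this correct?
Units of each symbol in g = GM/r²:
  G (gravitational constant): m³/(kg·s²)
  M (mass): kg
  r (distance): m  → to the power 2 in the denominator, contributes 1/m²

Multiplying the contributions: [m³/(kg·s²)] · [kg] · [1/m²]
Adding exponents of each base unit: m: 1, s: -2
SI base units of gravitational acceleration: m/s²

The claimed units m/s² match the derived units, so the claim is correct.

Answer: Yes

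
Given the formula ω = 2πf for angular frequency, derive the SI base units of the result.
Units of each symbol in ω = 2πf:
  f (frequency): 1/s
  The factor 2π is dimensionless.

Multiplying the contributions: [1/s]
Adding exponents of each base unit: s: -1
SI base units of angular frequency: 1/s

Answer: 1/s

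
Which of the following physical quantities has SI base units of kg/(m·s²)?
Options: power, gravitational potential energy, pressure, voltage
Checking the SI base units of each option:
  power (P = W/t): kg·m²/s³  ✗
  gravitational potential energy (U = -GMm/r): kg·m²/s²  ✗
  pressure (P = F/A): kg/(m·s²)  ✓ matches
  voltage (V = IR): kg·m²/(s³·A)  ✗

Only pressure has units kg/(m·s²).

Answer: pressure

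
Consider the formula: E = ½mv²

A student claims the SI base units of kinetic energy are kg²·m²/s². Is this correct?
Units of each symbol in E = ½mv²:
  m (mass): kg
  v (speed): m/s  → to the power 2, contributes m²/s²
  The factor ½ is dimensionless.

Multiplying the contributions: [kg] · [m²/s²]
Adding exponents of each base unit: kg: 1, m: 2, s: -2
SI base units of kinetic energy: kg·m²/s²

The claimed units kg²·m²/s² (exponents kg: 2, m: 2, s: -2) do not match the derived units kg·m²/s² (exponents kg: 1, m: 2, s: -2), so the claim is incorrect.

Answer: No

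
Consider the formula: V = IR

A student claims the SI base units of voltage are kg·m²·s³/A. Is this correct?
Units of each symbol in V = IR:
  I (current): A
  R (resistance, in ohms): kg·m²/(s³·A²)

Multiplying the contributions: [A] · [kg·m²/(s³·A²)]
Adding exponents of each base unit: kg: 1, m: 2, s: -3, A: -1
SI base units of voltage: kg·m²/(s³·A)

The claimed units kg·m²·s³/A (exponents kg: 1, m: 2, s: 3, A: -1) do not match the derived units kg·m²/(s³·A) (exponents kg: 1, m: 2, s: -3, A: -1), so the claim is incorrect.

Answer: No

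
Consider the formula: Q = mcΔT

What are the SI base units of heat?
Units of each symbol in Q = mcΔT:
  m (mass): kg
  c (specific heat capacity, in J/(kg·K)): m²/(s²·K)
  ΔT (temperature change): K

Multiplying the contributions: [kg] · [m²/(s²·K)] · [K]
Adding exponents of each base unit: kg: 1, m: 2, s: -2
SI base units of heat: kg·m²/s²

Answer: kg·m²/s²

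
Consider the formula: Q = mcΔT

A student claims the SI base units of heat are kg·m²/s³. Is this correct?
Units of each symbol in Q = mcΔT:
  m (mass): kg
  c (specific heat capacity, in J/(kg·K)): m²/(s²·K)
  ΔT (temperature change): K

Multiplying the contributions: [kg] · [m²/(s²·K)] · [K]
Adding exponents of each base unit: kg: 1, m: 2, s: -2
SI base units of heat: kg·m²/s²

The claimed units kg·m²/s³ (exponents kg: 1, m: 2, s: -3) do not match the derived units kg·m²/s² (exponents kg: 1, m: 2, s: -2), so the claim is incorrect.

Answer: No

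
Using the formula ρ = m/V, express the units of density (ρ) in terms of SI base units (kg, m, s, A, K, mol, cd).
Units of each symbol in ρ = m/V:
  m (mass): kg
  V (volume): m³  → in the denominator, contributes 1/m³

Multiplying the contributions: [kg] · [1/m³]
Adding exponents of each base unit: kg: 1, m: -3
SI base units of density: kg/m³

Answer: kg/m³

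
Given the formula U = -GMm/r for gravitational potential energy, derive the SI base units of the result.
Units of each symbol in U = -GMm/r:
  G (gravitational constant): m³/(kg·s²)
  M (mass): kg
  m (mass): kg
  r (distance): m  → in the denominator, contributes 1/m
  The minus sign does not affect the units.

Multiplying the contributions: [m³/(kg·s²)] · [kg] · [kg] · [1/m]
Adding exponents of each base unit: kg: 1, m: 2, s: -2
SI base units of gravitational potential energy: kg·m²/s²

Answer: kg·m²/s²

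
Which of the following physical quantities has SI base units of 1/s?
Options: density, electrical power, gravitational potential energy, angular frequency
Checking the SI base units of each option:
  density (ρ = m/V): kg/m³  ✗
  electrical power (P = IV): kg·m²/s³  ✗
  gravitational potential energy (U = -GMm/r): kg·m²/s²  ✗
  angular frequency (ω = 2πf): 1/s  ✓ matches

Only angular frequency has units 1/s.

Answer: angular frequency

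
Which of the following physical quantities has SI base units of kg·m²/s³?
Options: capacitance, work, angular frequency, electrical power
Checking the SI base units of each option:
  capacitance (C = Q/V): s⁴·A²/(kg·m²)  ✗
  work (W = Fd): kg·m²/s²  ✗
  angular frequency (ω = 2πf): 1/s  ✗
  electrical power (P = IV): kg·m²/s³  ✓ matches

Only electrical power has units kg·m²/s³.

Answer: electrical power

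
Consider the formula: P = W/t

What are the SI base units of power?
Units of each symbol in P = W/t:
  W (work): kg·m²/s²
  t (time): s  → in the denominator, contributes 1/s

Multiplying the contributions: [kg·m²/s²] · [1/s]
Adding exponents of each base unit: kg: 1, m: 2, s: -3
SI base units of power: kg·m²/s³

Answer: kg·m²/s³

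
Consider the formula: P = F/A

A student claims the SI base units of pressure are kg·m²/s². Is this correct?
Units of each symbol in P = F/A:
  F (force): kg·m/s²
  A (area): m²  → in the denominator, contributes 1/m²

Multiplying the contributions: [kg·m/s²] · [1/m²]
Adding exponents of each base unit: kg: 1, m: -1, s: -2
SI base units of pressure: kg/(m·s²)

The claimed units kg·m²/s² (exponents kg: 1, m: 2, s: -2) do not match the derived units kg/(m·s²) (exponents kg: 1, m: -1, s: -2), so the claim is incorrect.

Answer: No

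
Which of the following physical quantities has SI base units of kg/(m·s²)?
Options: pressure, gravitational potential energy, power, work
Checking the SI base units of each option:
  pressure (P = F/A): kg/(m·s²)  ✓ matches
  gravitational potential energy (U = -GMm/r): kg·m²/s²  ✗
  power (P = W/t): kg·m²/s³  ✗
  work (W = Fd): kg·m²/s²  ✗

Only pressure has units kg/(m·s²).

Answer: pressure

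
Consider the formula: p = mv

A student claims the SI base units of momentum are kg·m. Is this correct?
Units of each symbol in p = mv:
  m (mass): kg
  v (velocity): m/s

Multiplying the contributions: [kg] · [m/s]
Adding exponents of each base unit: kg: 1, m: 1, s: -1
SI base units of momentum: kg·m/s

The claimed units kg·m (exponents kg: 1, m: 1) do not match the derived units kg·m/s (exponents kg: 1, m: 1, s: -1), so the claim is incorrect.

Answer: No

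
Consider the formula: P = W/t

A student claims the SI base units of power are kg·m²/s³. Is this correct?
Units of each symbol in P = W/t:
  W (work): kg·m²/s²
  t (time): s  → in the denominator, contributes 1/s

Multiplying the contributions: [kg·m²/s²] · [1/s]
Adding exponents of each base unit: kg: 1, m: 2, s: -3
SI base units of power: kg·m²/s³

The claimed units kg·m²/s³ match the derived units, so the claim is correct.

Answer: Yes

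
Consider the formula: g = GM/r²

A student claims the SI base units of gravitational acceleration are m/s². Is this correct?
Units of each symbol in g = GM/r²:
  G (gravitational constant): m³/(kg·s²)
  M (mass): kg
  r (distance): m  → to the power 2 in the denominator, contributes 1/m²

Multiplying the contributions: [m³/(kg·s²)] · [kg] · [1/m²]
Adding exponents of each base unit: m: 1, s: -2
SI base units of gravitational acceleration: m/s²

The claimed units m/s² match the derived units, so the claim is correct.

Answer: Yes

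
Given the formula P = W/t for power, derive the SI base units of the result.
Units of each symbol in P = W/t:
  W (work): kg·m²/s²
  t (time): s  → in the denominator, contributes 1/s

Multiplying the contributions: [kg·m²/s²] · [1/s]
Adding exponents of each base unit: kg: 1, m: 2, s: -3
SI base units of power: kg·m²/s³

Answer: kg·m²/s³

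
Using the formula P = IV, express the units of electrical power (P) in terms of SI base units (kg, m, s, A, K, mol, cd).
Units of each symbol in P = IV:
  I (current): A
  V (voltage, in volts): kg·m²/(s³·A)

Multiplying the contributions: [A] · [kg·m²/(s³·A)]
Adding exponents of each base unit: kg: 1, m: 2, s: -3
SI base units of electrical power: kg·m²/s³

Answer: kg·m²/s³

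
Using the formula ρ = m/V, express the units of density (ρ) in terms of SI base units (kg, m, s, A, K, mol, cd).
Units of each symbol in ρ = m/V:
  m (mass): kg
  V (volume): m³  → in the denominator, contributes 1/m³

Multiplying the contributions: [kg] · [1/m³]
Adding exponents of each base unit: kg: 1, m: -3
SI base units of density: kg/m³

Answer: kg/m³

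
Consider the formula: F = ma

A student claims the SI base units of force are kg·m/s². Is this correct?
Units of each symbol in F = ma:
  m (mass): kg
  a (acceleration): m/s²

Multiplying the contributions: [kg] · [m/s²]
Adding exponents of each base unit: kg: 1, m: 1, s: -2
SI base units of force: kg·m/s²

The claimed units kg·m/s² match the derived units, so the claim is correct.

Answer: Yes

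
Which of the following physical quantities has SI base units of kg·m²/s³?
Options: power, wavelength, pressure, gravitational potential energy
Checking the SI base units of each option:
  power (P = W/t): kg·m²/s³  ✓ matches
  wavelength (λ = v/f): m  ✗
  pressure (P = F/A): kg/(m·s²)  ✗
  gravitational potential energy (U = -GMm/r): kg·m²/s²  ✗

Only power has units kg·m²/s³.

Answer: power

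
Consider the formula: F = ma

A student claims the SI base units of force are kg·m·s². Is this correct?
Units of each symbol in F = ma:
  m (mass): kg
  a (acceleration): m/s²

Multiplying the contributions: [kg] · [m/s²]
Adding exponents of each base unit: kg: 1, m: 1, s: -2
SI base units of force: kg·m/s²

The claimed units kg·m·s² (exponents kg: 1, m: 1, s: 2) do not match the derived units kg·m/s² (exponents kg: 1, m: 1, s: -2), so the claim is incorrect.

Answer: No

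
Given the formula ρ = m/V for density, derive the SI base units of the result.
Units of each symbol in ρ = m/V:
  m (mass): kg
  V (volume): m³  → in the denominator, contributes 1/m³

Multiplying the contributions: [kg] · [1/m³]
Adding exponents of each base unit: kg: 1, m: -3
SI base units of density: kg/m³

Answer: kg/m³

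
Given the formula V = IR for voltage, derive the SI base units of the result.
Units of each symbol in V = IR:
  I (current): A
  R (resistance, in ohms): kg·m²/(s³·A²)

Multiplying the contributions: [A] · [kg·m²/(s³·A²)]
Adding exponents of each base unit: kg: 1, m: 2, s: -3, A: -1
SI base units of voltage: kg·m²/(s³·A)

Answer: kg·m²/(s³·A)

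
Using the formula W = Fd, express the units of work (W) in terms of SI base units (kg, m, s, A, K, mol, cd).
Units of each symbol in W = Fd:
  F (force): kg·m/s²
  d (displacement): m

Multiplying the contributions: [kg·m/s²] · [m]
Adding exponents of each base unit: kg: 1, m: 2, s: -2
SI base units of work: kg·m²/s²

Answer: kg·m²/s²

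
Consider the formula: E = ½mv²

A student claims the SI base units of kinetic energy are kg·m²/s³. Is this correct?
Units of each symbol in E = ½mv²:
  m (mass): kg
  v (speed): m/s  → to the power 2, contributes m²/s²
  The factor ½ is dimensionless.

Multiplying the contributions: [kg] · [m²/s²]
Adding exponents of each base unit: kg: 1, m: 2, s: -2
SI base units of kinetic energy: kg·m²/s²

The claimed units kg·m²/s³ (exponents kg: 1, m: 2, s: -3) do not match the derived units kg·m²/s² (exponents kg: 1, m: 2, s: -2), so the claim is incorrect.

Answer: No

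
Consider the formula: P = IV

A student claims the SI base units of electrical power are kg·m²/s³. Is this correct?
Units of each symbol in P = IV:
  I (current): A
  V (voltage, in volts): kg·m²/(s³·A)

Multiplying the contributions: [A] · [kg·m²/(s³·A)]
Adding exponents of each base unit: kg: 1, m: 2, s: -3
SI base units of electrical power: kg·m²/s³

The claimed units kg·m²/s³ match the derived units, so the claim is correct.

Answer: Yes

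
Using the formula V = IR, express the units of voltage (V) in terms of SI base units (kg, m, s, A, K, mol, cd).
Units of each symbol in V = IR:
  I (current): A
  R (resistance, in ohms): kg·m²/(s³·A²)

Multiplying the contributions: [A] · [kg·m²/(s³·A²)]
Adding exponents of each base unit: kg: 1, m: 2, s: -3, A: -1
SI base units of voltage: kg·m²/(s³·A)

Answer: kg·m²/(s³·A)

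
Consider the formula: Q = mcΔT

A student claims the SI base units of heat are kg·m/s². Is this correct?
Units of each symbol in Q = mcΔT:
  m (mass): kg
  c (specific heat capacity, in J/(kg·K)): m²/(s²·K)
  ΔT (temperature change): K

Multiplying the contributions: [kg] · [m²/(s²·K)] · [K]
Adding exponents of each base unit: kg: 1, m: 2, s: -2
SI base units of heat: kg·m²/s²

The claimed units kg·m/s² (exponents kg: 1, m: 1, s: -2) do not match the derived units kg·m²/s² (exponents kg: 1, m: 2, s: -2), so the claim is incorrect.

Answer: No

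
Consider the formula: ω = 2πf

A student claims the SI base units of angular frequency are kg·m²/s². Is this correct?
Units of each symbol in ω = 2πf:
  f (frequency): 1/s
  The factor 2π is dimensionless.

Multiplying the contributions: [1/s]
Adding exponents of each base unit: s: -1
SI base units of angular frequency: 1/s

The claimed units kg·m²/s² (exponents kg: 1, m: 2, s: -2) do not match the derived units 1/s (exponents s: -1), so the claim is incorrect.

Answer: No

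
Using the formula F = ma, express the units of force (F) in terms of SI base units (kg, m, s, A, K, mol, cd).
Units of each symbol in F = ma:
  m (mass): kg
  a (acceleration): m/s²

Multiplying the contributions: [kg] · [m/s²]
Adding exponents of each base unit: kg: 1, m: 1, s: -2
SI base units of force: kg·m/s²

Answer: kg·m/s²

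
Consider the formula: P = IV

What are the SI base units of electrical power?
Units of each symbol in P = IV:
  I (current): A
  V (voltage, in volts): kg·m²/(s³·A)

Multiplying the contributions: [A] · [kg·m²/(s³·A)]
Adding exponents of each base unit: kg: 1, m: 2, s: -3
SI base units of electrical power: kg·m²/s³

Answer: kg·m²/s³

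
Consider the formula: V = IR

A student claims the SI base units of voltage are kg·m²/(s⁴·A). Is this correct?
Units of each symbol in V = IR:
  I (current): A
  R (resistance, in ohms): kg·m²/(s³·A²)

Multiplying the contributions: [A] · [kg·m²/(s³·A²)]
Adding exponents of each base unit: kg: 1, m: 2, s: -3, A: -1
SI base units of voltage: kg·m²/(s³·A)

The claimed units kg·m²/(s⁴·A) (exponents kg: 1, m: 2, s: -4, A: -1) do not match the derived units kg·m²/(s³·A) (exponents kg: 1, m: 2, s: -3, A: -1), so the claim is incorrect.

Answer: No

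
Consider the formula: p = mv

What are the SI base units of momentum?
Units of each symbol in p = mv:
  m (mass): kg
  v (velocity): m/s

Multiplying the contributions: [kg] · [m/s]
Adding exponents of each base unit: kg: 1, m: 1, s: -1
SI base units of momentum: kg·m/s

Answer: kg·m/s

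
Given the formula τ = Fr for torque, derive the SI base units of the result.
Units of each symbol in τ = Fr:
  F (force): kg·m/s²
  r (lever arm): m

Multiplying the contributions: [kg·m/s²] · [m]
Adding exponents of each base unit: kg: 1, m: 2, s: -2
SI base units of torque: kg·m²/s²

Answer: kg·m²/s²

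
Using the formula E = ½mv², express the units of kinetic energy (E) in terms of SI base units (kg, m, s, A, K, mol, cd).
Units of each symbol in E = ½mv²:
  m (mass): kg
  v (speed): m/s  → to the power 2, contributes m²/s²
  The factor ½ is dimensionless.

Multiplying the contributions: [kg] · [m²/s²]
Adding exponents of each base unit: kg: 1, m: 2, s: -2
SI base units of kinetic energy: kg·m²/s²

Answer: kg·m²/s²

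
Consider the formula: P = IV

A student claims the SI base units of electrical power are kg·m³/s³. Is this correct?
Units of each symbol in P = IV:
  I (current): A
  V (voltage, in volts): kg·m²/(s³·A)

Multiplying the contributions: [A] · [kg·m²/(s³·A)]
Adding exponents of each base unit: kg: 1, m: 2, s: -3
SI base units of electrical power: kg·m²/s³

The claimed units kg·m³/s³ (exponents kg: 1, m: 3, s: -3) do not match the derived units kg·m²/s³ (exponents kg: 1, m: 2, s: -3), so the claim is incorrect.

Answer: No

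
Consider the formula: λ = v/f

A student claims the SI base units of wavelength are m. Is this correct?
Units of each symbol in λ = v/f:
  v (wave speed): m/s
  f (frequency): 1/s  → in the denominator, contributes s

Multiplying the contributions: [m/s] · [s]
Adding exponents of each base unit: m: 1
SI base units of wavelength: m

The claimed units m match the derived units, so the claim is correct.

Answer: Yes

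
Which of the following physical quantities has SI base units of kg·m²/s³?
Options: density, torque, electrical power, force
Checking the SI base units of each option:
  density (ρ = m/V): kg/m³  ✗
  torque (τ = Fr): kg·m²/s²  ✗
  electrical power (P = IV): kg·m²/s³  ✓ matches
  force (F = ma): kg·m/s²  ✗

Only electrical power has units kg·m²/s³.

Answer: electrical power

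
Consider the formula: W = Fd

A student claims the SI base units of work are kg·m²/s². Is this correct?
Units of each symbol in W = Fd:
  F (force): kg·m/s²
  d (displacement): m

Multiplying the contributions: [kg·m/s²] · [m]
Adding exponents of each base unit: kg: 1, m: 2, s: -2
SI base units of work: kg·m²/s²

The claimed units kg·m²/s² match the derived units, so the claim is correct.

Answer: Yes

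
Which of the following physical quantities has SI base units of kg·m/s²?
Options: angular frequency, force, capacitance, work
Checking the SI base units of each option:
  angular frequency (ω = 2πf): 1/s  ✗
  force (F = ma): kg·m/s²  ✓ matches
  capacitance (C = Q/V): s⁴·A²/(kg·m²)  ✗
  work (W = Fd): kg·m²/s²  ✗

Only force has units kg·m/s².

Answer: force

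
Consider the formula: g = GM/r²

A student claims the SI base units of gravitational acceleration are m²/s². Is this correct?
Units of each symbol in g = GM/r²:
  G (gravitational constant): m³/(kg·s²)
  M (mass): kg
  r (distance): m  → to the power 2 in the denominator, contributes 1/m²

Multiplying the contributions: [m³/(kg·s²)] · [kg] · [1/m²]
Adding exponents of each base unit: m: 1, s: -2
SI base units of gravitational acceleration: m/s²

The claimed units m²/s² (exponents m: 2, s: -2) do not match the derived units m/s² (exponents m: 1, s: -2), so the claim is incorrect.

Answer: No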